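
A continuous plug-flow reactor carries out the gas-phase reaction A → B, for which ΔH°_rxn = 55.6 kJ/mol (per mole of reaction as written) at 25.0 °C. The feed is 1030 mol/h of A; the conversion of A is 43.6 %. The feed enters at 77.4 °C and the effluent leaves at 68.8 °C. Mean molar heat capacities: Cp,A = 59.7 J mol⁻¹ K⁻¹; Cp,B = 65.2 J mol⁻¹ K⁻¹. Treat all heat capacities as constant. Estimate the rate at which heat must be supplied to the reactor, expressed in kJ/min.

Extent of reaction ξ = 0.436 × 1030 = 449.08 mol/h
Reaction term: ξ·ΔH°_rxn = 449.08 × 55.6 = 24969 kJ/h
Sensible, feed 77.4→25 °C: -3222.1 kJ/h
Outlet flows (mol/h): A 580.92, B 449.08
Sensible, products 25→68.8 °C: 2801.5 kJ/h
Q = ΔH = 24548 kJ/h = 6.8189 kW
Heat supplied = 409.14 kJ/min

Q_in = 409 kJ/min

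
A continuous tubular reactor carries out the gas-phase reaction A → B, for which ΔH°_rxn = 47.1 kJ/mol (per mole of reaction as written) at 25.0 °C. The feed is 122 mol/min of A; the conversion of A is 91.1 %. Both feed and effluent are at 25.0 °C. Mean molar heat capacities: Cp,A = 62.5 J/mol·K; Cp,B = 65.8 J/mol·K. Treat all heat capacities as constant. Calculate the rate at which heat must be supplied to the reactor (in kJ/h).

Extent of reaction ξ = 0.911 × 122 = 111.14 mol/min
Reaction term: ξ·ΔH°_rxn = 111.14 × 47.1 = 5234.8 kJ/min
Q = ΔH = 5234.8 kJ/min = 87.246 kW
Heat supplied = 314090 kJ/h

Q_in = 314000 kJ/h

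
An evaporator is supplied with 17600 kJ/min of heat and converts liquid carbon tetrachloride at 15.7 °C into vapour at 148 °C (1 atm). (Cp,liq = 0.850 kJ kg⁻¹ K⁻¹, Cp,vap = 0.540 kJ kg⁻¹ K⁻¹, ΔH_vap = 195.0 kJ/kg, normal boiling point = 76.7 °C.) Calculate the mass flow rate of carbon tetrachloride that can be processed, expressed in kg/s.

Δh = 0.850×(76.7−15.7) + 195.0 + 0.540×(148−76.7) = 285.35 kJ/kg
Q = 17600 kJ/min = 293.33 kJ/s = 293.33 kJ/s
ṁ = Q/Δh = 293.33 / 285.35 = 1.028 kg/s

ṁ = 1.03 kg/s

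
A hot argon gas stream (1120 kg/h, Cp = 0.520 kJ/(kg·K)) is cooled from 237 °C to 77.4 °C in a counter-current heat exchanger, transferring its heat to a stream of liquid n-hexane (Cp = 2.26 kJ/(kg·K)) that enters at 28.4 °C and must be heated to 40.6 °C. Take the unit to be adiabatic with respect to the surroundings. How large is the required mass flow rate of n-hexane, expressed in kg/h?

ṁ_c = 3370 kg/h

Heat released by hot stream: Q = 1120 × 0.520 × (237 − 77.4) = 92951 kJ/h
Energy balance on cold side (adiabatic exchanger): Q = ṁ_c·Cp_c·(T_c,out − T_c,in)
ṁ_c = 92951 / [2.26 × (40.6 − 28.4)] = 3371.2 kg/h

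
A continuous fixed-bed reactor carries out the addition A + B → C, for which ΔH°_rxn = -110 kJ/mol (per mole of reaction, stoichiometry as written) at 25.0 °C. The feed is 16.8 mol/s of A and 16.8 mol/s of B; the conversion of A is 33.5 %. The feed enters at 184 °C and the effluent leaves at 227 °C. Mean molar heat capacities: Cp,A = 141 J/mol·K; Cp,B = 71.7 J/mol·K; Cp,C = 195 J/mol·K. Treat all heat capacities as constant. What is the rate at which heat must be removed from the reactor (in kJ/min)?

Q_out = 29100 kJ/min

Extent of reaction ξ = 0.335 × 16.8 = 5.628 mol/s
Reaction term: ξ·ΔH°_rxn = 5.628 × -110 = -619.08 kJ/s
Sensible, feed 184→25 °C: -568.16 kJ/s
Outlet flows (mol/s): A 11.172, B 11.172, C 5.628
Sensible, products 25→227 °C: 701.7 kJ/s
Q = ΔH = -485.55 kJ/s = -485.55 kW
Heat removed = 29133 kJ/min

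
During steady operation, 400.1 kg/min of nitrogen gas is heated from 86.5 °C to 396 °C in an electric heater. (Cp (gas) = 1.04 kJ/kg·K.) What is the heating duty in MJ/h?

Q = 7730 MJ/h

Q = ṁ·Cp·ΔT = 400.1 × 1.04 × (396 − 86.5) = 128780 kJ/min
Converting: 128780 / 60 s = 2146.4 kW
Heating duty = 7727.1 MJ/h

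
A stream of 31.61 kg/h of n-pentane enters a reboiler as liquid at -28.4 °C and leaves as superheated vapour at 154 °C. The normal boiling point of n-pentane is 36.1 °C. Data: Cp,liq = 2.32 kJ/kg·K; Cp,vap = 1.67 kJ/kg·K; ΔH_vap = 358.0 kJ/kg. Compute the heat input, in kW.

liquid -28.4→36.1 °C: 149.64 kJ/kg
vaporisation at 36.1 °C: 358 kJ/kg
vapour 36.1→154 °C: 196.89 kJ/kg
Δh = 149.64 + 358 + 196.89 = 704.53 kJ/kg
Q = ṁ·Δh = 31.61 kg/h × 704.53 kJ/kg = 22270 kJ/h
|Q| = 6.1862 kW

Q = 6.19 kW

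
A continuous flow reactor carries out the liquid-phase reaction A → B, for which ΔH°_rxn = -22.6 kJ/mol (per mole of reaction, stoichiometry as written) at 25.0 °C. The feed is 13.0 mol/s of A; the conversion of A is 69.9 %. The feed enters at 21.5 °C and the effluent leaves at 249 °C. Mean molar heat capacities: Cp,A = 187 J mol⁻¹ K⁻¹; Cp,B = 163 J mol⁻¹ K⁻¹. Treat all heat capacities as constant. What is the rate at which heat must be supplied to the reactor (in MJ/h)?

Q_in = 1080 MJ/h

Extent of reaction ξ = 0.699 × 13.0 = 9.087 mol/s
Reaction term: ξ·ΔH°_rxn = 9.087 × -22.6 = -205.37 kJ/s
Sensible, feed 21.5→25 °C: 8.5085 kJ/s
Outlet flows (mol/s): A 3.913, B 9.087
Sensible, products 25→249 °C: 495.69 kJ/s
Q = ΔH = 298.83 kJ/s = 298.83 kW
Heat supplied = 1075.8 MJ/h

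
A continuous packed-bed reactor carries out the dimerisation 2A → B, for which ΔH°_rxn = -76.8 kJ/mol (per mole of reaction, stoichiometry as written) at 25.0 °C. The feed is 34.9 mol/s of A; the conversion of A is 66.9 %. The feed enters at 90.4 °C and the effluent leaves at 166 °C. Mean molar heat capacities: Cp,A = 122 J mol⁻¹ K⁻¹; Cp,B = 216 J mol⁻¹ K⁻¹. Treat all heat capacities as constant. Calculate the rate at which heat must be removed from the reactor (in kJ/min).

Q_out = 37200 kJ/min

Extent of reaction ξ = 0.669 × 34.9 / 2 = 11.674 mol/s
Reaction term: ξ·ΔH°_rxn = 11.674 × -76.8 = -896.57 kJ/s
Sensible, feed 90.4→25 °C: -278.46 kJ/s
Outlet flows (mol/s): A 11.552, B 11.674
Sensible, products 25→166 °C: 554.26 kJ/s
Q = ΔH = -620.77 kJ/s = -620.77 kW
Heat removed = 37246 kJ/min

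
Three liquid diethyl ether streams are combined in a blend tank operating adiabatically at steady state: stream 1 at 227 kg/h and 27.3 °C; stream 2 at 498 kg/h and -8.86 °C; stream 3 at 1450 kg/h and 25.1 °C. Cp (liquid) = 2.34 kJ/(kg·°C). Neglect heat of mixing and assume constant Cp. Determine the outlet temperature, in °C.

T_out = 17.6 °C

No heat crosses the boundary, so H_out = H_in.
Σ ṁᵢCp,ᵢTᵢ = 227×2.34×27.3 + 498×2.34×-8.86 + 1450×2.34×25.1 = 89341
Σ ṁᵢCp,ᵢ = 227×2.34 + 498×2.34 + 1450×2.34 = 5089.5
T_out = 89341 / 5089.5 = 17.554 °C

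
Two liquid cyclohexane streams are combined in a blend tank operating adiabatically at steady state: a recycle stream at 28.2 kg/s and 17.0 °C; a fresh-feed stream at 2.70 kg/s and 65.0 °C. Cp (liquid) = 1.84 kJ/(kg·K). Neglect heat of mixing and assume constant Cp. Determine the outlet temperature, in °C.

T_out = 21.2 °C

No heat crosses the boundary, so H_out = H_in.
Σ ṁᵢCp,ᵢTᵢ = 28.2×1.84×17.0 + 2.70×1.84×65.0 = 1205
Σ ṁᵢCp,ᵢ = 28.2×1.84 + 2.70×1.84 = 56.856
T_out = 1205 / 56.856 = 21.194 °C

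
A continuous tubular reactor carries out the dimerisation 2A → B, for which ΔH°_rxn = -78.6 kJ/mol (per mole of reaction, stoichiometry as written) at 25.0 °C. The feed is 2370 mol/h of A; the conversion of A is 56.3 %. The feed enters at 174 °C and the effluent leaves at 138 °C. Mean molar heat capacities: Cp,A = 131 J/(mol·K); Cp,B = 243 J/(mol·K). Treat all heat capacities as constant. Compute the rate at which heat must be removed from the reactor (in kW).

Q_out = 18.1 kW

Extent of reaction ξ = 0.563 × 2370 / 2 = 667.15 mol/h
Reaction term: ξ·ΔH°_rxn = 667.15 × -78.6 = -52438 kJ/h
Sensible, feed 174→25 °C: -46260 kJ/h
Outlet flows (mol/h): A 1035.7, B 667.15
Sensible, products 25→138 °C: 33651 kJ/h
Q = ΔH = -65048 kJ/h = -18.069 kW
Heat removed = 18.069 kW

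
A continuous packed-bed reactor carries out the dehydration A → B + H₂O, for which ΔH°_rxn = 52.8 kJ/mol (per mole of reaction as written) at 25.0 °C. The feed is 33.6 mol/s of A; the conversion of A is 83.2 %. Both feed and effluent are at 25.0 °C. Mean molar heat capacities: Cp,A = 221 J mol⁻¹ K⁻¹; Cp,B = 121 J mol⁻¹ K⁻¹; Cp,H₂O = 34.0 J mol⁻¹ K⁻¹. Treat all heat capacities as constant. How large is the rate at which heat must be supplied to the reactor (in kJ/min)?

Extent of reaction ξ = 0.832 × 33.6 = 27.955 mol/s
Reaction term: ξ·ΔH°_rxn = 27.955 × 52.8 = 1476 kJ/s
Q = ΔH = 1476 kJ/s = 1476 kW
Heat supplied = 88562 kJ/min

Q_in = 88600 kJ/min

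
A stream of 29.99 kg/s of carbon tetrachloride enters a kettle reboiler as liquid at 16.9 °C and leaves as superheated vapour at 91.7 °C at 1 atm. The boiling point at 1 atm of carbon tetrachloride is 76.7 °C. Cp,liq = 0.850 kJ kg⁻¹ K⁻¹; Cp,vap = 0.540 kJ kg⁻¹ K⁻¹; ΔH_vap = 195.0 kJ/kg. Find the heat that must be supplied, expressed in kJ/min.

Q = 457000 kJ/min

liquid 16.9→76.7 °C: 50.83 kJ/kg
vaporisation at 76.7 °C: 195 kJ/kg
vapour 76.7→91.7 °C: 8.1 kJ/kg
Δh = 50.83 + 195 + 8.1 = 253.93 kJ/kg
Q = ṁ·Δh = 29.99 kg/s × 253.93 kJ/kg = 7615.4 kJ/s
|Q| = 7615.4 kW = 456920 kJ/min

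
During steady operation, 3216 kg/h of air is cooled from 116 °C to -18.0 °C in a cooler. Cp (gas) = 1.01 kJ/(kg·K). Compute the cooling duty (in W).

Q_c = 121000 W

Q = ṁ·Cp·ΔT = 3216 × 1.01 × (-18.0 − 116) = -435250 kJ/h
Converting: 435250 / 3600 s = 120.9 kW
Cooling duty = 120900 W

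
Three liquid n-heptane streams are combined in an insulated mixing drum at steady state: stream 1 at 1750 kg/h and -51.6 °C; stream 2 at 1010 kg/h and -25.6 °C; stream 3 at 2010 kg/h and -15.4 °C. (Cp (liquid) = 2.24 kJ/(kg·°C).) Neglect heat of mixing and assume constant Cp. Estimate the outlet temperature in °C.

Adiabatic, steady state ⇒ Σ ṁᵢCp,ᵢ(T_out − Tᵢ) = 0
T_out = Σ ṁᵢCp,ᵢTᵢ / Σ ṁᵢCp,ᵢ
      = -329530 / 10685 = -30.841 °C

T_out = -30.8 °C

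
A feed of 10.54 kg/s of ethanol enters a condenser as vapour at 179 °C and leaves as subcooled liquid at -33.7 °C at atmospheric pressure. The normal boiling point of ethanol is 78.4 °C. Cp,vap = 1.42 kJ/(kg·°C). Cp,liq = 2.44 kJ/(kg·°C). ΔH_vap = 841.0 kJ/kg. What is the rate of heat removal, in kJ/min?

vapour 179→78.4 °C: -142.85 kJ/kg
condensation at 78.4 °C: -841 kJ/kg
liquid 78.4→-33.7 °C: -273.52 kJ/kg
Δh = -142.85 + -841 + -273.52 = -1257.4 kJ/kg
Q = ṁ·Δh = 10.54 kg/s × -1257.4 kJ/kg = -13253 kJ/s
|Q| = 13253 kW = 795160 kJ/min

Q_c = 795000 kJ/min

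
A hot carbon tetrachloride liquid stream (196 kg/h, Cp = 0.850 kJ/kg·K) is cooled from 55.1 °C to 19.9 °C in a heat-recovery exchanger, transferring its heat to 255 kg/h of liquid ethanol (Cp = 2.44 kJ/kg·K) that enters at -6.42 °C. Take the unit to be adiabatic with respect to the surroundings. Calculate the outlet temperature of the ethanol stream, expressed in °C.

T_c,out = 3.01 °C

Heat released by hot stream: Q = 196 × 0.850 × (55.1 − 19.9) = 5864.3 kJ/h
Energy balance on cold side (adiabatic exchanger): Q = ṁ_c·Cp_c·(T_c,out − T_c,in)
T_c,out = -6.42 + 5864.3/(255 × 2.44) = 3.0051 °C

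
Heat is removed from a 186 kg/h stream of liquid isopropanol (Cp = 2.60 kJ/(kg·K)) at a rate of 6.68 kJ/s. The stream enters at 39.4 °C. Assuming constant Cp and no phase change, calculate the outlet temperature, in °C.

Q = 6.68 kJ/s = 24048 kJ/h
ΔT = Q/(ṁ·Cp) = 24048/(186×2.60) = 49.727 K
T_out = 39.4 − 49.727 = -10.327 °C

T_out = -10.3 °C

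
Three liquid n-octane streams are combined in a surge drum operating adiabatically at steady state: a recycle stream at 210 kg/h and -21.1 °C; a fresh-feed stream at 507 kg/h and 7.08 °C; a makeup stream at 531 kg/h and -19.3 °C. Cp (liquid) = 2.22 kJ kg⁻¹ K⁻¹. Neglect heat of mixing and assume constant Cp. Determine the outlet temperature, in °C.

No heat crosses the boundary, so H_out = H_in.
T_out = Σ ṁᵢCp,ᵢTᵢ / Σ ṁᵢCp,ᵢ
      = -24619 / 2770.6 = -8.886 °C

T_out = -8.89 °C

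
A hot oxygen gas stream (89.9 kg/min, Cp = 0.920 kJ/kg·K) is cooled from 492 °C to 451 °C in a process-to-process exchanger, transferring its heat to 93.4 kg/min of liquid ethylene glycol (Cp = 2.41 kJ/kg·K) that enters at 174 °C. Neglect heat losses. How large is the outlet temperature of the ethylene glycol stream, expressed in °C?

Heat released by hot stream: Q = 89.9 × 0.920 × (492 − 451) = 3391 kJ/min
Energy balance on cold side (adiabatic exchanger): Q = ṁ_c·Cp_c·(T_c,out − T_c,in)
T_c,out = 174 + 3391/(93.4 × 2.41) = 189.06 °C

T_c,out = 189 °C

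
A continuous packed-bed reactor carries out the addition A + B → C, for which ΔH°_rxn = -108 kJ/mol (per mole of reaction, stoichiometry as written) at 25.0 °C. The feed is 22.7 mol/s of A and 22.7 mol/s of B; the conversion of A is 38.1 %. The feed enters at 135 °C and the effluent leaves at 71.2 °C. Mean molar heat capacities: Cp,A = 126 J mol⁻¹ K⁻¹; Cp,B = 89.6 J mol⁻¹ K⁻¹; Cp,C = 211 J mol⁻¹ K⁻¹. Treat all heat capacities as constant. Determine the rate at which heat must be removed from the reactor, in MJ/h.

Q_out = 4490 MJ/h

Extent of reaction ξ = 0.381 × 22.7 = 8.6487 mol/s
Reaction term: ξ·ΔH°_rxn = 8.6487 × -108 = -934.06 kJ/s
Sensible, feed 135→25 °C: -538.35 kJ/s
Outlet flows (mol/s): A 14.051, B 14.051, C 8.6487
Sensible, products 25→71.2 °C: 224.27 kJ/s
Q = ΔH = -1248.1 kJ/s = -1248.1 kW
Heat removed = 4493.3 MJ/h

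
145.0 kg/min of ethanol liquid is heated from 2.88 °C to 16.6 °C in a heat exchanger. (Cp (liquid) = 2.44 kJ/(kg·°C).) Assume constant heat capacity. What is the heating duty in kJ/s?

Q = ṁ·Cp·ΔT = 145.0 × 2.44 × (16.6 − 2.88) = 4854.1 kJ/min
Converting: 4854.1 / 60 s = 80.902 kW

Q = 80.9 kJ/s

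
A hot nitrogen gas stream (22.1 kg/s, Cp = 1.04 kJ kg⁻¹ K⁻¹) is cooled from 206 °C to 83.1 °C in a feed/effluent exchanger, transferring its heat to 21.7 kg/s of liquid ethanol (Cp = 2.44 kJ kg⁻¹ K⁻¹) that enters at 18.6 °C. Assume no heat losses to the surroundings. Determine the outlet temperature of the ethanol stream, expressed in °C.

T_c,out = 71.9 °C

Heat released by hot stream: Q = 22.1 × 1.04 × (206 − 83.1) = 2824.7 kJ/s
Energy balance on cold side (adiabatic exchanger): Q = ṁ_c·Cp_c·(T_c,out − T_c,in)
T_c,out = 18.6 + 2824.7/(21.7 × 2.44) = 71.949 °C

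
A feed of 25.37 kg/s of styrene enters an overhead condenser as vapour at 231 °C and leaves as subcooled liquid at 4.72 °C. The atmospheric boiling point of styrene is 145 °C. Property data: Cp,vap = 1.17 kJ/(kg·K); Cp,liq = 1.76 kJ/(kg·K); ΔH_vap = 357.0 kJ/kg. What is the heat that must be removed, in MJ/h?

vapour 231→145 °C: -100.62 kJ/kg
condensation at 145 °C: -357 kJ/kg
liquid 145→4.72 °C: -246.89 kJ/kg
Δh = -100.62 + -357 + -246.89 = -704.51 kJ/kg
Q = ṁ·Δh = 25.37 kg/s × -704.51 kJ/kg = -17873 kJ/s
|Q| = 17873 kW = 64345 MJ/h

Q_c = 64300 MJ/h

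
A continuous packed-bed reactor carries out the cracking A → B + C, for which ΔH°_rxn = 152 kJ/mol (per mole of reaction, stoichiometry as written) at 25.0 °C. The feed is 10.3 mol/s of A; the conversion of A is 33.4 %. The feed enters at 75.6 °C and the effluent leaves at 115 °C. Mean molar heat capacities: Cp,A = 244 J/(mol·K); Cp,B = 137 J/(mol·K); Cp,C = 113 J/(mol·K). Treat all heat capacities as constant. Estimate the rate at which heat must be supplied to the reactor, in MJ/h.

Extent of reaction ξ = 0.334 × 10.3 = 3.4402 mol/s
Reaction term: ξ·ΔH°_rxn = 3.4402 × 152 = 522.91 kJ/s
Sensible, feed 75.6→25 °C: -127.17 kJ/s
Outlet flows (mol/s): A 6.8598, B 3.4402, C 3.4402
Sensible, products 25→115 °C: 228.05 kJ/s
Q = ΔH = 623.79 kJ/s = 623.79 kW
Heat supplied = 2245.6 MJ/h

Q_in = 2250 MJ/h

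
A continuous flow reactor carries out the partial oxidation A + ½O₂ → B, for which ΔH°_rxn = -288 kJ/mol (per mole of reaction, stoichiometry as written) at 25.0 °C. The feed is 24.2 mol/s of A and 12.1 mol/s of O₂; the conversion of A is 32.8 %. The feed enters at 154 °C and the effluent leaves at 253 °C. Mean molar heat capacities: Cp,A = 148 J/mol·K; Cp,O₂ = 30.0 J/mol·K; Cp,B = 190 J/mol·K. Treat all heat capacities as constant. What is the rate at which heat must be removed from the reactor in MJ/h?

Extent of reaction ξ = 0.328 × 24.2 = 7.9376 mol/s
Reaction term: ξ·ΔH°_rxn = 7.9376 × -288 = -2286 kJ/s
Sensible, feed 154→25 °C: -508.85 kJ/s
Outlet flows (mol/s): A 16.262, O₂ 8.1312, B 7.9376
Sensible, products 25→253 °C: 948.23 kJ/s
Q = ΔH = -1846.6 kJ/s = -1846.6 kW
Heat removed = 6647.9 MJ/h

Q_out = 6650 MJ/h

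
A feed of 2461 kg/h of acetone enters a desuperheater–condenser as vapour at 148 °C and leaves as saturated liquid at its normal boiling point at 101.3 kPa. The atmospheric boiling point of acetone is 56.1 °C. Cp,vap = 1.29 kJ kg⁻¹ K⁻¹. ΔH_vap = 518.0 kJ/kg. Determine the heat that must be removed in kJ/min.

Q_c = 26100 kJ/min

vapour 148→56.1 °C: -118.55 kJ/kg
condensation at 56.1 °C: -518 kJ/kg
Δh = -118.55 + -518 = -636.55 kJ/kg
Q = ṁ·Δh = 2461 kg/h × -636.55 kJ/kg = -1.5666e+06 kJ/h
|Q| = 435.15 kW = 26109 kJ/min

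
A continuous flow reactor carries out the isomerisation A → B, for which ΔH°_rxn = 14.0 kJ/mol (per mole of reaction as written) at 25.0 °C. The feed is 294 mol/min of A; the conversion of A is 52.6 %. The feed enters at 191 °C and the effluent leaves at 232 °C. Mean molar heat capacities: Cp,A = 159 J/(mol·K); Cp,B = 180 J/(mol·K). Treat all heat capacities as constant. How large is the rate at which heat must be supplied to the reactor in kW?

Extent of reaction ξ = 0.526 × 294 = 154.64 mol/min
Reaction term: ξ·ΔH°_rxn = 154.64 × 14.0 = 2165 kJ/min
Sensible, feed 191→25 °C: -7759.8 kJ/min
Outlet flows (mol/min): A 139.36, B 154.64
Sensible, products 25→232 °C: 10349 kJ/min
Q = ΔH = 4753.8 kJ/min = 79.231 kW
Heat supplied = 79.231 kW

Q_in = 79.2 kW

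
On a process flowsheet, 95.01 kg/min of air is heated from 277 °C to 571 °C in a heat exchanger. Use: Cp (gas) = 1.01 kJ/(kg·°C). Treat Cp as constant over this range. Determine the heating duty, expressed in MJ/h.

Q = 1690 MJ/h

Q = ṁ·Cp·ΔT = 95.01 × 1.01 × (571 − 277) = 28212 kJ/min
Converting: 28212 / 60 s = 470.2 kW
Heating duty = 1692.7 MJ/h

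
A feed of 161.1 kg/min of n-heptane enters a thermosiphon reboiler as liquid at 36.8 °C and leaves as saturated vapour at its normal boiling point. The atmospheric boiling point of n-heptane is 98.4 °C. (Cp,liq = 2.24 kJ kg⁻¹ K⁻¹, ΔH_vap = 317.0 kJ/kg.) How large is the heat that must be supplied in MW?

liquid 36.8→98.4 °C: 137.98 kJ/kg
vaporisation at 98.4 °C: 317 kJ/kg
Δh = 137.98 + 317 = 454.98 kJ/kg
Q = ṁ·Δh = 161.1 kg/min × 454.98 kJ/kg = 73298 kJ/min
|Q| = 1221.6 kW = 1.2216 MW

Q = 1.22 MW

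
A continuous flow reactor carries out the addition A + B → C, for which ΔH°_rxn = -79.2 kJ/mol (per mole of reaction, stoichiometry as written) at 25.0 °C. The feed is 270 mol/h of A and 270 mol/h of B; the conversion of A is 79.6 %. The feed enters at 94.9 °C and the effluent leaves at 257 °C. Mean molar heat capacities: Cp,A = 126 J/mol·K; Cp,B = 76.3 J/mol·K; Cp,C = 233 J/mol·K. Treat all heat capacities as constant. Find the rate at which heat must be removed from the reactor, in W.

Q_out = 1840 W

Extent of reaction ξ = 0.796 × 270 = 214.92 mol/h
Reaction term: ξ·ΔH°_rxn = 214.92 × -79.2 = -17022 kJ/h
Sensible, feed 94.9→25 °C: -3818 kJ/h
Outlet flows (mol/h): A 55.08, B 55.08, C 214.92
Sensible, products 25→257 °C: 14203 kJ/h
Q = ΔH = -6636.9 kJ/h = -1.8436 kW
Heat removed = 1843.6 W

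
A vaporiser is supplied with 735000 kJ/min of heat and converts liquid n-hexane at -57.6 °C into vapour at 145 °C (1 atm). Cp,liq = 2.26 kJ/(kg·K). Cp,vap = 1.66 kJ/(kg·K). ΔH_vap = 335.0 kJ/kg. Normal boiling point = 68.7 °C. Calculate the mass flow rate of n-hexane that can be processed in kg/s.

ṁ = 16.4 kg/s

Δh = 2.26×(68.7−-57.6) + 335.0 + 1.66×(145−68.7) = 747.1 kJ/kg
Q = 735000 kJ/min = 12250 kJ/s = 12250 kJ/s
ṁ = Q/Δh = 12250 / 747.1 = 16.397 kg/s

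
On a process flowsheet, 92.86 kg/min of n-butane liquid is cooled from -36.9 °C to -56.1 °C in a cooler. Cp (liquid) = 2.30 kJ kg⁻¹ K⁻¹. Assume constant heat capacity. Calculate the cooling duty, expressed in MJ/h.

Q = ṁ·Cp·ΔT = 92.86 × 2.30 × (-56.1 − -36.9) = -4100.7 kJ/min
Converting: 4100.7 / 60 s = 68.345 kW
Cooling duty = 246.04 MJ/h

Q_c = 246 MJ/h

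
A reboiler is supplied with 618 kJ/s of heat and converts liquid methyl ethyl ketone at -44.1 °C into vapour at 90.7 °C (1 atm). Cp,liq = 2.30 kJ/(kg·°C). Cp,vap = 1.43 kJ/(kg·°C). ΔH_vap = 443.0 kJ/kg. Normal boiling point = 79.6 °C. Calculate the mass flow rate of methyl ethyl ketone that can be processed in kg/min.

ṁ = 49.9 kg/min

Δh = 2.30×(79.6−-44.1) + 443.0 + 1.43×(90.7−79.6) = 743.38 kJ/kg
Q = 618 kJ/s = 618 kJ/s = 37080 kJ/min
ṁ = Q/Δh = 37080 / 743.38 = 49.88 kg/min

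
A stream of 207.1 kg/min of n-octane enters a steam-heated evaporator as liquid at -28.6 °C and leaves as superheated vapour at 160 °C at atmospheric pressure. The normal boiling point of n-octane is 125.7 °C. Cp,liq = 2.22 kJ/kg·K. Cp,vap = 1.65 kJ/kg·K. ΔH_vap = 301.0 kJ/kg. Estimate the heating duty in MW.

Q = 2.42 MW

liquid -28.6→125.7 °C: 342.55 kJ/kg
vaporisation at 125.7 °C: 301 kJ/kg
vapour 125.7→160 °C: 56.595 kJ/kg
Δh = 342.55 + 301 + 56.595 = 700.14 kJ/kg
Q = ṁ·Δh = 207.1 kg/min × 700.14 kJ/kg = 145000 kJ/min
|Q| = 2416.7 kW = 2.4167 MW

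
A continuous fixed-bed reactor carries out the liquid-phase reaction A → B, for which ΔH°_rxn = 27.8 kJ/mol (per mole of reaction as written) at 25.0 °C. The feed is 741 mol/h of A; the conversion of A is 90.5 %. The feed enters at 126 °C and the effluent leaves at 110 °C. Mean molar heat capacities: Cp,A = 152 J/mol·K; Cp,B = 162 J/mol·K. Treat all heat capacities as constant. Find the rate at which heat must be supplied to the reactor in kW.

Q_in = 4.84 kW

Extent of reaction ξ = 0.905 × 741 = 670.61 mol/h
Reaction term: ξ·ΔH°_rxn = 670.61 × 27.8 = 18643 kJ/h
Sensible, feed 126→25 °C: -11376 kJ/h
Outlet flows (mol/h): A 70.395, B 670.61
Sensible, products 25→110 °C: 10144 kJ/h
Q = ΔH = 17411 kJ/h = 4.8363 kW
Heat supplied = 4.8363 kW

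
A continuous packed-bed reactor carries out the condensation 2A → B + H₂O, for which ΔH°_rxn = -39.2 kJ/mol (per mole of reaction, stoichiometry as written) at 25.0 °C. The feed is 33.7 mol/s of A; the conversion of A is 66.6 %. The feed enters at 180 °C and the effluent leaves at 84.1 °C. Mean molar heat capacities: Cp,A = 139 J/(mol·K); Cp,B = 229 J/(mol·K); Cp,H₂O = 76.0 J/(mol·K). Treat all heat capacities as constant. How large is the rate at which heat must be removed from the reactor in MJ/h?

Q_out = 3140 MJ/h

Extent of reaction ξ = 0.666 × 33.7 / 2 = 11.222 mol/s
Reaction term: ξ·ΔH°_rxn = 11.222 × -39.2 = -439.91 kJ/s
Sensible, feed 180→25 °C: -726.07 kJ/s
Outlet flows (mol/s): A 11.256, B 11.222, H₂O 11.222
Sensible, products 25→84.1 °C: 294.75 kJ/s
Q = ΔH = -871.22 kJ/s = -871.22 kW
Heat removed = 3136.4 MJ/h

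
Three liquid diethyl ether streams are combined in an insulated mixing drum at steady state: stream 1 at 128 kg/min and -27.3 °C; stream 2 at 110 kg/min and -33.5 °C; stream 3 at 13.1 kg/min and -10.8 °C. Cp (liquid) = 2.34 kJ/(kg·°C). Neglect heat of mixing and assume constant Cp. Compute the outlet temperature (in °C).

T_out = -29.2 °C

Energy balance with Q = 0: Σ ṁᵢCp,ᵢ(T_out − Tᵢ) = 0
Σ ṁᵢCp,ᵢTᵢ = 128×2.34×-27.3 + 110×2.34×-33.5 + 13.1×2.34×-10.8 = -17131
Σ ṁᵢCp,ᵢ = 128×2.34 + 110×2.34 + 13.1×2.34 = 587.57
T_out = -17131 / 587.57 = -29.155 °C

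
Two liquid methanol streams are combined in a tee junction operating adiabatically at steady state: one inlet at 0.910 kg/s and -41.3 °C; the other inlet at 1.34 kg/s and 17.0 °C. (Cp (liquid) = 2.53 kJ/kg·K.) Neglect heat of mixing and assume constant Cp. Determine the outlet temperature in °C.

T_out = -6.58 °C

Energy balance with Q = 0: Σ ṁᵢCp,ᵢ(T_out − Tᵢ) = 0
T_out = Σ ṁᵢCp,ᵢTᵢ / Σ ṁᵢCp,ᵢ
      = -37.452 / 5.6925 = -6.5791 °C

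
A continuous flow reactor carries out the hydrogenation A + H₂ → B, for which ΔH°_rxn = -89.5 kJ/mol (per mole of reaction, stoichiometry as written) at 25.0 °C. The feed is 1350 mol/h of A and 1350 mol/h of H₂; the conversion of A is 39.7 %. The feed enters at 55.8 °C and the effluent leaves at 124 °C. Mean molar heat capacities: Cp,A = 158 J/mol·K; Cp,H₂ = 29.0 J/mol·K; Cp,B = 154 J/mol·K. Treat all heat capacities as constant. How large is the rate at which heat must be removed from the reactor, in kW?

Q_out = 9.03 kW

Extent of reaction ξ = 0.397 × 1350 = 535.95 mol/h
Reaction term: ξ·ΔH°_rxn = 535.95 × -89.5 = -47968 kJ/h
Sensible, feed 55.8→25 °C: -7775.5 kJ/h
Outlet flows (mol/h): A 814.05, H₂ 814.05, B 535.95
Sensible, products 25→124 °C: 23242 kJ/h
Q = ΔH = -32501 kJ/h = -9.0282 kW
Heat removed = 9.0282 kW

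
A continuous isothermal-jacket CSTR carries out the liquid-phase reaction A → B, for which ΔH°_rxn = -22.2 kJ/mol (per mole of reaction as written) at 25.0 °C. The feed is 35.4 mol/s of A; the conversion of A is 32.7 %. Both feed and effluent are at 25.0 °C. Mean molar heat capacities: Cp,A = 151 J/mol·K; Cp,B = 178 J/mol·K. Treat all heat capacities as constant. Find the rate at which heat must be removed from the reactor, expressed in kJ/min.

Extent of reaction ξ = 0.327 × 35.4 = 11.576 mol/s
Reaction term: ξ·ΔH°_rxn = 11.576 × -22.2 = -256.98 kJ/s
Q = ΔH = -256.98 kJ/s = -256.98 kW
Heat removed = 15419 kJ/min

Q_out = 15400 kJ/min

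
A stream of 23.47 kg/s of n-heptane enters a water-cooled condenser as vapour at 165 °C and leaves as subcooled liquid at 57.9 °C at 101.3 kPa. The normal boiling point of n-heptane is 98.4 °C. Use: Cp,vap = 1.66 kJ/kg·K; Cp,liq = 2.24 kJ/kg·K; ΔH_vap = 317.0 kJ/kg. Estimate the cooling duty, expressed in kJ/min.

Q_c = 730000 kJ/min

vapour 165→98.4 °C: -110.56 kJ/kg
condensation at 98.4 °C: -317 kJ/kg
liquid 98.4→57.9 °C: -90.72 kJ/kg
Δh = -110.56 + -317 + -90.72 = -518.28 kJ/kg
Q = ṁ·Δh = 23.47 kg/s × -518.28 kJ/kg = -12164 kJ/s
|Q| = 12164 kW = 729840 kJ/min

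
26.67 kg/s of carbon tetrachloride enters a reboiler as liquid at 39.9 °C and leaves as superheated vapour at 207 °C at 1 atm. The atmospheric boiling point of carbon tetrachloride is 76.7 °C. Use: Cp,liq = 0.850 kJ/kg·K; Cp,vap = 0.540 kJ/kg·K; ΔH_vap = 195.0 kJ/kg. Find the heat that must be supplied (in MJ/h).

Q = 28500 MJ/h

liquid 39.9→76.7 °C: 31.28 kJ/kg
vaporisation at 76.7 °C: 195 kJ/kg
vapour 76.7→207 °C: 70.362 kJ/kg
Δh = 31.28 + 195 + 70.362 = 296.64 kJ/kg
Q = ṁ·Δh = 26.67 kg/s × 296.64 kJ/kg = 7911.4 kJ/s
|Q| = 7911.4 kW = 28481 MJ/h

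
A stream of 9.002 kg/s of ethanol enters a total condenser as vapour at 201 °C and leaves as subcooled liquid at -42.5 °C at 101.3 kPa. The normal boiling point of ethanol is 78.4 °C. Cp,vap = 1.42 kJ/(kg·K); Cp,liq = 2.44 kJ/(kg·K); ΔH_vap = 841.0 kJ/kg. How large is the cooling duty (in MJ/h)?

vapour 201→78.4 °C: -174.09 kJ/kg
condensation at 78.4 °C: -841 kJ/kg
liquid 78.4→-42.5 °C: -295 kJ/kg
Δh = -174.09 + -841 + -295 = -1310.1 kJ/kg
Q = ṁ·Δh = 9.002 kg/s × -1310.1 kJ/kg = -11793 kJ/s
|Q| = 11793 kW = 42456 MJ/h

Q_c = 42500 MJ/h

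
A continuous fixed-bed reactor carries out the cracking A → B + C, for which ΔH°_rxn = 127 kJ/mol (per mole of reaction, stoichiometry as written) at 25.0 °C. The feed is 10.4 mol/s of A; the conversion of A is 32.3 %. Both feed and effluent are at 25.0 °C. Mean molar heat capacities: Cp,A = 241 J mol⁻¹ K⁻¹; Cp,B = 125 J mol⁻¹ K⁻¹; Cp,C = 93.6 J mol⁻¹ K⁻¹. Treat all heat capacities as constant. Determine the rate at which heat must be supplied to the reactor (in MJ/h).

Extent of reaction ξ = 0.323 × 10.4 = 3.3592 mol/s
Reaction term: ξ·ΔH°_rxn = 3.3592 × 127 = 426.62 kJ/s
Q = ΔH = 426.62 kJ/s = 426.62 kW
Heat supplied = 1535.8 MJ/h

Q_in = 1540 MJ/h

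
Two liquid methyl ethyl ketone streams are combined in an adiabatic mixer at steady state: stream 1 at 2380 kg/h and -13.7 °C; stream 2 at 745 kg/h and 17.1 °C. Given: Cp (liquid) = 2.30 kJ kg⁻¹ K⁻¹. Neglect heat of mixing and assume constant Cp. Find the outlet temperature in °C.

Adiabatic, steady state ⇒ Σ ṁᵢCp,ᵢ(T_out − Tᵢ) = 0
Σ ṁᵢCp,ᵢTᵢ = 2380×2.30×-13.7 + 745×2.30×17.1 = -45693
Σ ṁᵢCp,ᵢ = 2380×2.30 + 745×2.30 = 7187.5
T_out = -45693 / 7187.5 = -6.3573 °C

T_out = -6.36 °C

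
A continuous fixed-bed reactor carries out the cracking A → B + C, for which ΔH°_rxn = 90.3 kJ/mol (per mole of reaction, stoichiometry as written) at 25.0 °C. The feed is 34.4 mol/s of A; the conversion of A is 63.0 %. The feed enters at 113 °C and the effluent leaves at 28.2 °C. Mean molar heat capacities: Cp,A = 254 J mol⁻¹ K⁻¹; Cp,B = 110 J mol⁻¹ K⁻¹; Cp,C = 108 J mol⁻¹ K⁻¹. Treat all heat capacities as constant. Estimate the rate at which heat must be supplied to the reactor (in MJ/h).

Extent of reaction ξ = 0.630 × 34.4 = 21.672 mol/s
Reaction term: ξ·ΔH°_rxn = 21.672 × 90.3 = 1957 kJ/s
Sensible, feed 113→25 °C: -768.91 kJ/s
Outlet flows (mol/s): A 12.728, B 21.672, C 21.672
Sensible, products 25→28.2 °C: 25.464 kJ/s
Q = ΔH = 1213.5 kJ/s = 1213.5 kW
Heat supplied = 4368.7 MJ/h

Q_in = 4370 MJ/h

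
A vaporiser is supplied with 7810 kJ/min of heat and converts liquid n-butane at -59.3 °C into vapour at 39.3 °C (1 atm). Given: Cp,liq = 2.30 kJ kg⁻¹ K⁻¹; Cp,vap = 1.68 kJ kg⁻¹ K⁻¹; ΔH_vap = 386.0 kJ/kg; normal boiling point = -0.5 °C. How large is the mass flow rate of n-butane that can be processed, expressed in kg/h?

Δh = 2.30×(-0.5−-59.3) + 386.0 + 1.68×(39.3−-0.5) = 588.1 kJ/kg
Q = 7810 kJ/min = 130.17 kJ/s = 468600 kJ/h
ṁ = Q/Δh = 468600 / 588.1 = 796.8 kg/h

ṁ = 797 kg/h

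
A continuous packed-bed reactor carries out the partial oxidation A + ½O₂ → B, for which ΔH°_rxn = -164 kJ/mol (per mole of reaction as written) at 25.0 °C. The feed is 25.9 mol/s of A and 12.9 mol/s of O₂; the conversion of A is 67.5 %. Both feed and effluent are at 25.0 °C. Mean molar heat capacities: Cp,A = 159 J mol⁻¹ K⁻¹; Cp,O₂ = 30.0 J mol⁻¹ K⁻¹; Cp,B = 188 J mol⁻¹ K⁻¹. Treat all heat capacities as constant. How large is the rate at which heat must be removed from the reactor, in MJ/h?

Q_out = 10300 MJ/h

Extent of reaction ξ = 0.675 × 25.9 = 17.483 mol/s
Reaction term: ξ·ΔH°_rxn = 17.483 × -164 = -2867.1 kJ/s
Q = ΔH = -2867.1 kJ/s = -2867.1 kW
Heat removed = 10322 MJ/h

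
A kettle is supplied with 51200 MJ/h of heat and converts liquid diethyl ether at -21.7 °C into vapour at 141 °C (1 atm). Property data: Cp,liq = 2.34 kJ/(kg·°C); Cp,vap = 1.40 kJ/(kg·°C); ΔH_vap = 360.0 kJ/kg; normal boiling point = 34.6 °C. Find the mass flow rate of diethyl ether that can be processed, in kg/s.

Δh = 2.34×(34.6−-21.7) + 360.0 + 1.40×(141−34.6) = 640.7 kJ/kg
Q = 51200 MJ/h = 14222 kJ/s = 14222 kJ/s
ṁ = Q/Δh = 14222 / 640.7 = 22.198 kg/s

ṁ = 22.2 kg/s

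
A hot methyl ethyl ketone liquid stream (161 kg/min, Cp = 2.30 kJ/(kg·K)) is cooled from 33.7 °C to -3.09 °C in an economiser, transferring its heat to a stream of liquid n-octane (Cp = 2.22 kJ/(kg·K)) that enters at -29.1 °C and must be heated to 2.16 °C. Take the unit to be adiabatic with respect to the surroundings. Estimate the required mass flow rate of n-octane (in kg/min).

ṁ_c = 196 kg/min

Heat released by hot stream: Q = 161 × 2.30 × (33.7 − -3.09) = 13623 kJ/min
Energy balance on cold side (adiabatic exchanger): Q = ṁ_c·Cp_c·(T_c,out − T_c,in)
ṁ_c = 13623 / [2.22 × (2.16 − -29.1)] = 196.31 kg/min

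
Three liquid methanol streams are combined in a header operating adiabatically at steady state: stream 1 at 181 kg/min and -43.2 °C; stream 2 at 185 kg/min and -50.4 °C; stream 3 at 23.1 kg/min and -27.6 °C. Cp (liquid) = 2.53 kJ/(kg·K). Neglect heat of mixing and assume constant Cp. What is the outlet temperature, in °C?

T_out = -45.7 °C

No heat crosses the boundary, so H_out = H_in.
T_out = Σ ṁᵢCp,ᵢTᵢ / Σ ṁᵢCp,ᵢ
      = -44985 / 984.42 = -45.697 °C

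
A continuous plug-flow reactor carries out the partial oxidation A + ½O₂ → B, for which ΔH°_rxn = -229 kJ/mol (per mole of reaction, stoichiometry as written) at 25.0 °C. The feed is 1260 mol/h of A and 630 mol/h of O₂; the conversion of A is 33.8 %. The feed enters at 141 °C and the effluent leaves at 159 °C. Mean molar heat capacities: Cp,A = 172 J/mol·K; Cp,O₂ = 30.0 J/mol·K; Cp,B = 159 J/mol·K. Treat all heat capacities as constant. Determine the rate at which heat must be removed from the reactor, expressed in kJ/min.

Q_out = 1580 kJ/min

Extent of reaction ξ = 0.338 × 1260 = 425.88 mol/h
Reaction term: ξ·ΔH°_rxn = 425.88 × -229 = -97527 kJ/h
Sensible, feed 141→25 °C: -27332 kJ/h
Outlet flows (mol/h): A 834.12, O₂ 417.06, B 425.88
Sensible, products 25→159 °C: 29975 kJ/h
Q = ΔH = -94883 kJ/h = -26.356 kW
Heat removed = 1581.4 kJ/min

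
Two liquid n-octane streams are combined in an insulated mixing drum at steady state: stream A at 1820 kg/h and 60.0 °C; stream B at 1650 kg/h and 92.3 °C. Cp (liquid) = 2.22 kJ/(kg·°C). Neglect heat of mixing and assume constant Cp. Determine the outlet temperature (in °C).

T_out = 75.4 °C

Energy balance with Q = 0: Σ ṁᵢCp,ᵢ(T_out − Tᵢ) = 0
Σ ṁᵢCp,ᵢTᵢ = 1820×2.22×60.0 + 1650×2.22×92.3 = 580520
Σ ṁᵢCp,ᵢ = 1820×2.22 + 1650×2.22 = 7703.4
T_out = 580520 / 7703.4 = 75.359 °C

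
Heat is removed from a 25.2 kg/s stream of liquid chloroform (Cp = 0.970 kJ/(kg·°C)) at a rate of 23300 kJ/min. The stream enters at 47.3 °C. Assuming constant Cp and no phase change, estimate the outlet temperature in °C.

Q = 23300 kJ/min = 388.33 kJ/s
ΔT = Q/(ṁ·Cp) = 388.33/(25.2×0.970) = 15.887 K
T_out = 47.3 − 15.887 = 31.413 °C

T_out = 31.4 °C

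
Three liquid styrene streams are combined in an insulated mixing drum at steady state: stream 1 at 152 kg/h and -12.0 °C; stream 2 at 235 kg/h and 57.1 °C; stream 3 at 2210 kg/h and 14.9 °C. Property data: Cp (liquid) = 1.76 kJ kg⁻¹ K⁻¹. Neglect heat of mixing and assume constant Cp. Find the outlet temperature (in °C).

T_out = 17.1 °C

No heat crosses the boundary, so H_out = H_in.
Σ ṁᵢCp,ᵢTᵢ = 152×1.76×-12.0 + 235×1.76×57.1 + 2210×1.76×14.9 = 78361
Σ ṁᵢCp,ᵢ = 152×1.76 + 235×1.76 + 2210×1.76 = 4570.7
T_out = 78361 / 4570.7 = 17.144 °C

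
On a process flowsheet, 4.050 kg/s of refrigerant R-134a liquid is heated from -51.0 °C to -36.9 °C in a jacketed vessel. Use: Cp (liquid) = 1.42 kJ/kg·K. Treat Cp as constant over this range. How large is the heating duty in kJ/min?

Q = 4870 kJ/min

Q = ṁ·Cp·ΔT = 4.050 × 1.42 × (-36.9 − -51.0) = 81.089 kJ/s
Heating duty = 4865.3 kJ/min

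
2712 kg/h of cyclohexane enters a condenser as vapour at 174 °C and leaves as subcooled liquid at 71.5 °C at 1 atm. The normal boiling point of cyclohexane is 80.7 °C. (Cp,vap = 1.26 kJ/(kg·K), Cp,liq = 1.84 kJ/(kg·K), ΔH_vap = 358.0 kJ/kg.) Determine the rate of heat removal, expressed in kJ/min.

vapour 174→80.7 °C: -117.56 kJ/kg
condensation at 80.7 °C: -358 kJ/kg
liquid 80.7→71.5 °C: -16.928 kJ/kg
Δh = -117.56 + -358 + -16.928 = -492.49 kJ/kg
Q = ṁ·Δh = 2712 kg/h × -492.49 kJ/kg = -1.3356e+06 kJ/h
|Q| = 371.01 kW = 22260 kJ/min

Q_c = 22300 kJ/min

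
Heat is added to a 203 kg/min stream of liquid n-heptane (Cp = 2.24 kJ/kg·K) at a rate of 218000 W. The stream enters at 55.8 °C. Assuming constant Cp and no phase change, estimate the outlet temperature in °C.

Q = 218000 W = 13080 kJ/min
ΔT = Q/(ṁ·Cp) = 13080/(203×2.24) = 28.765 K
T_out = 55.8 + 28.765 = 84.565 °C

T_out = 84.6 °C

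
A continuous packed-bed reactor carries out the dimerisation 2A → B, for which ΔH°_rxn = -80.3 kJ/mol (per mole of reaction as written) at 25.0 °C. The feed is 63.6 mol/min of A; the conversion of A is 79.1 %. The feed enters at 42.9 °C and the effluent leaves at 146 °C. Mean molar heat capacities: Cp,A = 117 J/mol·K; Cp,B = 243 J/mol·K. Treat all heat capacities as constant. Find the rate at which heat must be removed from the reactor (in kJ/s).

Extent of reaction ξ = 0.791 × 63.6 / 2 = 25.154 mol/min
Reaction term: ξ·ΔH°_rxn = 25.154 × -80.3 = -2019.9 kJ/min
Sensible, feed 42.9→25 °C: -133.2 kJ/min
Outlet flows (mol/min): A 13.292, B 25.154
Sensible, products 25→146 °C: 927.78 kJ/min
Q = ΔH = -1225.3 kJ/min = -20.421 kW
Heat removed = 20.421 kJ/s

Q_out = 20.4 kJ/s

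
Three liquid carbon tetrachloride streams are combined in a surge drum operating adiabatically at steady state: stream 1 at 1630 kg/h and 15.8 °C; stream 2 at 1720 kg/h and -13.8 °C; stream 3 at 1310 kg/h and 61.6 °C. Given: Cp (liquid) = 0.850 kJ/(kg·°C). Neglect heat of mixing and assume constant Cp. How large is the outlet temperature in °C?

T_out = 17.7 °C

Energy balance with Q = 0: Σ ṁᵢCp,ᵢ(T_out − Tᵢ) = 0
T_out = Σ ṁᵢCp,ᵢTᵢ / Σ ṁᵢCp,ᵢ
      = 70307 / 3961 = 17.75 °C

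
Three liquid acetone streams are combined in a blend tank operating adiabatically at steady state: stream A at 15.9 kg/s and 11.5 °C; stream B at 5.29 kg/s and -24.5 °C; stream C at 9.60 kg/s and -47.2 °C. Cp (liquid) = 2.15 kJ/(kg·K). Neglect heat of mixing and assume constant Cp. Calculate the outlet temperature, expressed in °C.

T_out = -13.0 °C

Energy balance with Q = 0: Σ ṁᵢCp,ᵢ(T_out − Tᵢ) = 0
Σ ṁᵢCp,ᵢTᵢ = 15.9×2.15×11.5 + 5.29×2.15×-24.5 + 9.60×2.15×-47.2 = -859.73
Σ ṁᵢCp,ᵢ = 15.9×2.15 + 5.29×2.15 + 9.60×2.15 = 66.198
T_out = -859.73 / 66.198 = -12.987 °C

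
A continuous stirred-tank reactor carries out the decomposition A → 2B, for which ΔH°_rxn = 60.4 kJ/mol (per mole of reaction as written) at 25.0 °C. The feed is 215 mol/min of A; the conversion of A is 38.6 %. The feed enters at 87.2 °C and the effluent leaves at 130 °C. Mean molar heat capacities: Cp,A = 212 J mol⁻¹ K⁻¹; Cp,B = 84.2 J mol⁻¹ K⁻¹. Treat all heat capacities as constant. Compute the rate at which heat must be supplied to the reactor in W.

Extent of reaction ξ = 0.386 × 215 = 82.99 mol/min
Reaction term: ξ·ΔH°_rxn = 82.99 × 60.4 = 5012.6 kJ/min
Sensible, feed 87.2→25 °C: -2835.1 kJ/min
Outlet flows (mol/min): A 132.01, B 165.98
Sensible, products 25→130 °C: 4406 kJ/min
Q = ΔH = 6583.5 kJ/min = 109.72 kW
Heat supplied = 109720 W

Q_in = 110000 W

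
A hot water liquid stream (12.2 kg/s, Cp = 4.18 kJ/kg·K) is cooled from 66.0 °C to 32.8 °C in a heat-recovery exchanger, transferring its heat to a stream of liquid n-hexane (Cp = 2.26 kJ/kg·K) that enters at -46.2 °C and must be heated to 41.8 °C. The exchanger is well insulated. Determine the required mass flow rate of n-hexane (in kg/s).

ṁ_c = 8.51 kg/s

Heat released by hot stream: Q = 12.2 × 4.18 × (66.0 − 32.8) = 1693.1 kJ/s
Energy balance on cold side (adiabatic exchanger): Q = ṁ_c·Cp_c·(T_c,out − T_c,in)
ṁ_c = 1693.1 / [2.26 × (41.8 − -46.2)] = 8.513 kg/s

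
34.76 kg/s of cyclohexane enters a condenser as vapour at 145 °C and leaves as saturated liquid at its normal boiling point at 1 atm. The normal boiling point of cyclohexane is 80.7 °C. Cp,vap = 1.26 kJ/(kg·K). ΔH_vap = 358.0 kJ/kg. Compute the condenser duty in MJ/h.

vapour 145→80.7 °C: -81.018 kJ/kg
condensation at 80.7 °C: -358 kJ/kg
Δh = -81.018 + -358 = -439.02 kJ/kg
Q = ṁ·Δh = 34.76 kg/s × -439.02 kJ/kg = -15260 kJ/s
|Q| = 15260 kW = 54937 MJ/h

Q_c = 54900 MJ/h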